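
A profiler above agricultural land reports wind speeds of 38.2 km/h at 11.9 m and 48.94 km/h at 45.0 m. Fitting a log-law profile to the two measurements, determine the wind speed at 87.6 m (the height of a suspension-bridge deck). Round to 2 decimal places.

Log law: V ∝ ln(z/z₀). From the pair, with r = V₁/V₂ = 0.78055,
ln z₀ = (ln z₁ − r·ln z₂)/(1 − r) = (2.4765 − 0.78055×3.8067)/0.21945 = -2.2544 → z₀ = 0.1049 m
V₃ = V₁ · ln(z₃/z₀)/ln(z₁/z₀) = 38.2 × 6.7272/4.7310 = 54.3185 km/h

54.32 km/h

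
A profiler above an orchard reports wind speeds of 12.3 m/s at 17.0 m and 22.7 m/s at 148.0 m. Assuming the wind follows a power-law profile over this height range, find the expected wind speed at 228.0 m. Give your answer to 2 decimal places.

25.65 m/s

First find α: α = ln(V₂/V₁)/ln(z₂/z₁) = ln(22.7/12.3)/ln(148.0/17.0) = 0.61277/2.16400 = 0.2832
Extrapolate from 148.0 m to 228.0 m: V₃ = 22.7 × (228.0/148.0)^0.2832 = 22.7 × 1.1302 = 25.6548 m/s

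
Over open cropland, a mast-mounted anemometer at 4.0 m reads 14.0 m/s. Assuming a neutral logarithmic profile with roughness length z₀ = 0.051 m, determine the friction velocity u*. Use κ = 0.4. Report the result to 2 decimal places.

Log law: V(z) = (u*/κ) · ln(z/z₀) ⇒ u* = κ · V / ln(z/z₀)
u* = 0.4 × 14.0 / ln(4.0/0.051) = 0.4 × 14.0 / 4.3622
   = 5.6000 / 4.3622 = 1.2837 m/s

u* ≈ 1.28 m/s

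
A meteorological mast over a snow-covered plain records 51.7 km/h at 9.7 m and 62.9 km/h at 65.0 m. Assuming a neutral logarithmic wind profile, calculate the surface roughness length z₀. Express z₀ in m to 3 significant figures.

z₀ ≈ 0.00149 m

Log law: V(z) ∝ ln(z/z₀). With r = V₁/V₂ = 51.7/62.9 = 0.82194,
r · ln(z₂/z₀) = ln(z₁/z₀) ⇒ ln z₀ = (ln z₁ − r·ln z₂)/(1 − r)
ln z₀ = (2.27213 − 0.82194×4.17439) / 0.17806 = -6.5088
z₀ = exp(-6.5088) = 0.001490 m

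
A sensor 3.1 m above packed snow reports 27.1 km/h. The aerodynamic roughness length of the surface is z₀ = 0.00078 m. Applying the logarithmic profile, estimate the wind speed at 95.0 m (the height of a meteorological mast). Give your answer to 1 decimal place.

Log law: V(z) ∝ ln(z/z₀), so V₂/V₁ = ln(z₂/z₀) / ln(z₁/z₀).
ln(95.0/0.00078) = 11.7101, ln(3.1/0.00078) = 8.2876
V₂ = 27.1 × 11.7101/8.2876 = 27.1 × 1.4130 = 38.2913 km/h

38.3 km/h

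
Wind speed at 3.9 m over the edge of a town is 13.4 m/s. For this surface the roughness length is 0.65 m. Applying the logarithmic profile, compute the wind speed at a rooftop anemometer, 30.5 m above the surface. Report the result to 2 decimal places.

28.78 m/s

Log law: V(z) ∝ ln(z/z₀), so V₂/V₁ = ln(z₂/z₀) / ln(z₁/z₀).
ln(30.5/0.65) = 3.8485, ln(3.9/0.65) = 1.7918
V₂ = 13.4 × 3.8485/1.7918 = 13.4 × 2.1479 = 28.7818 m/s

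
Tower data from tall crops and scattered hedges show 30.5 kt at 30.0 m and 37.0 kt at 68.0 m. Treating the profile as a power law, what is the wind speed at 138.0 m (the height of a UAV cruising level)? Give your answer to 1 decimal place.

First find α: α = ln(V₂/V₁)/ln(z₂/z₁) = ln(37.0/30.5)/ln(68.0/30.0) = 0.19319/0.81831 = 0.2361
Extrapolate from 68.0 m to 138.0 m: V₃ = 37.0 × (138.0/68.0)^0.2361 = 37.0 × 1.1819 = 43.7288 kt

43.7 kt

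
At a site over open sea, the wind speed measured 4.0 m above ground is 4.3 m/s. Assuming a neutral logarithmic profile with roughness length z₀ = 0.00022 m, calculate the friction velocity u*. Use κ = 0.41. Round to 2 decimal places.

Log law: V(z) = (u*/κ) · ln(z/z₀) ⇒ u* = κ · V / ln(z/z₀)
u* = 0.41 × 4.3 / ln(4.0/0.00022) = 0.41 × 4.3 / 9.8082
   = 1.7630 / 9.8082 = 0.1797 m/s

u* ≈ 0.18 m/s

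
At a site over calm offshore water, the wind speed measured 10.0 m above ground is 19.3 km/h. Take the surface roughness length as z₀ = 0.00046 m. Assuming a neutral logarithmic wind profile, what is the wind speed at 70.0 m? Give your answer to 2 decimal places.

23.06 km/h

Log law: V(z) ∝ ln(z/z₀), so V₂/V₁ = ln(z₂/z₀) / ln(z₁/z₀).
ln(70.0/0.00046) = 11.9328, ln(10.0/0.00046) = 9.9869
V₂ = 19.3 × 11.9328/9.9869 = 19.3 × 1.1948 = 23.0605 km/h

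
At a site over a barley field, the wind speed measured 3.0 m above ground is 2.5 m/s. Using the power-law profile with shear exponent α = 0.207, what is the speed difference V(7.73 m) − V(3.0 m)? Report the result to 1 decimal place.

0.5 m/s

Power law: V₂ = V₁ · (z₂/z₁)^α = 2.5 × (2.5767)^0.207 = 3.0411 m/s
ΔV = 3.0411 − 2.5 = 0.5411 m/s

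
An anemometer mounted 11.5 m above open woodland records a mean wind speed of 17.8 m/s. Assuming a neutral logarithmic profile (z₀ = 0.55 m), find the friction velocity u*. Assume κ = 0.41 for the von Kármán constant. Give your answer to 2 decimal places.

Log law: V(z) = (u*/κ) · ln(z/z₀) ⇒ u* = κ · V / ln(z/z₀)
u* = 0.41 × 17.8 / ln(11.5/0.55) = 0.41 × 17.8 / 3.0402
   = 7.2980 / 3.0402 = 2.4005 m/s

u* ≈ 2.40 m/s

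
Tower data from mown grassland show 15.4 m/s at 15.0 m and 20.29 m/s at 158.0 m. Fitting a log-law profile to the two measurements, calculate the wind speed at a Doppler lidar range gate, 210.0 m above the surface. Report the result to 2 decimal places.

20.88 m/s

Log law: V ∝ ln(z/z₀). From the pair, with r = V₁/V₂ = 0.75899,
ln z₀ = (ln z₁ − r·ln z₂)/(1 − r) = (2.7081 − 0.75899×5.0626)/0.24101 = -4.7071 → z₀ = 0.009031 m
V₃ = V₁ · ln(z₃/z₀)/ln(z₁/z₀) = 15.4 × 10.0542/7.4151 = 20.8809 m/s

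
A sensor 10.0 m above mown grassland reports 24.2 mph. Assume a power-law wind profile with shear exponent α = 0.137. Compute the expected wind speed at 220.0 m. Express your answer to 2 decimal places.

36.96 mph

Power-law profile: V₂ = V₁ · (z₂/z₁)^α
V₂ = 24.2 × (220.0/10.0)^0.137 = 24.2 × (22.0000)^0.137
    = 24.2 × 1.5273 = 36.9596 mph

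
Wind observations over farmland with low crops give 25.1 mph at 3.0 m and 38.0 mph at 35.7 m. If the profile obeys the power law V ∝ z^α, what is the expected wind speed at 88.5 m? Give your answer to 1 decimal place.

First find α: α = ln(V₂/V₁)/ln(z₂/z₁) = ln(38.0/25.1)/ln(35.7/3.0) = 0.41472/2.47654 = 0.1675
Extrapolate from 35.7 m to 88.5 m: V₃ = 38.0 × (88.5/35.7)^0.1675 = 38.0 × 1.1642 = 44.2393 mph

44.2 mph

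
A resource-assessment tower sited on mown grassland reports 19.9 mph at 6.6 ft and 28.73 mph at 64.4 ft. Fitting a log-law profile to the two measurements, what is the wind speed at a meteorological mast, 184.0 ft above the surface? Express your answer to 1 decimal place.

32.8 mph

Log law: V ∝ ln(z/z₀). From the pair, with r = V₁/V₂ = 0.69266,
ln z₀ = (ln z₁ − r·ln z₂)/(1 − r) = (1.8871 − 0.69266×4.1651)/0.30734 = -3.2469 → z₀ = 0.03889 ft
V₃ = V₁ · ln(z₃/z₀)/ln(z₁/z₀) = 19.9 × 8.4618/5.1340 = 32.7992 mph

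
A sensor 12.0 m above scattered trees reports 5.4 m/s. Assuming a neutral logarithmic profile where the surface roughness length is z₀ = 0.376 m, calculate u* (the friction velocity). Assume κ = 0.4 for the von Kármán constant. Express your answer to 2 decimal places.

Log law: V(z) = (u*/κ) · ln(z/z₀) ⇒ u* = κ · V / ln(z/z₀)
u* = 0.4 × 5.4 / ln(12.0/0.376) = 0.4 × 5.4 / 3.4631
   = 2.1600 / 3.4631 = 0.6237 m/s

u* ≈ 0.62 m/s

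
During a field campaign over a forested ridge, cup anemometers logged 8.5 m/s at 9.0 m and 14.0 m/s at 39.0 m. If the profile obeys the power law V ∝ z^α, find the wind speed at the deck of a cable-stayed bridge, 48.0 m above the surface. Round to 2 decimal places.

15.03 m/s

First find α: α = ln(V₂/V₁)/ln(z₂/z₁) = ln(14.0/8.5)/ln(39.0/9.0) = 0.49899/1.46634 = 0.3403
Extrapolate from 39.0 m to 48.0 m: V₃ = 14.0 × (48.0/39.0)^0.3403 = 14.0 × 1.0732 = 15.0250 m/s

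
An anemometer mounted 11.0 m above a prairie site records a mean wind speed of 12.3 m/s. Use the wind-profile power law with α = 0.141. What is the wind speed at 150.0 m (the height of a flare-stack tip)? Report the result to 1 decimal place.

Power-law profile: V₂ = V₁ · (z₂/z₁)^α
V₂ = 12.3 × (150.0/11.0)^0.141 = 12.3 × (13.6364)^0.141
    = 12.3 × 1.4454 = 17.7786 m/s

17.8 m/s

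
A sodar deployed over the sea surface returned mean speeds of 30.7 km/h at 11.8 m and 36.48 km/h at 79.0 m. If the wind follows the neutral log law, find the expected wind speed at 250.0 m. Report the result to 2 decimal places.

Log law: V ∝ ln(z/z₀). From the pair, with r = V₁/V₂ = 0.84156,
ln z₀ = (ln z₁ − r·ln z₂)/(1 − r) = (2.4681 − 0.84156×4.3694)/0.15844 = -7.6308 → z₀ = 0.0004853 m
V₃ = V₁ · ln(z₃/z₀)/ln(z₁/z₀) = 30.7 × 13.1522/10.0989 = 39.9821 km/h

39.98 km/h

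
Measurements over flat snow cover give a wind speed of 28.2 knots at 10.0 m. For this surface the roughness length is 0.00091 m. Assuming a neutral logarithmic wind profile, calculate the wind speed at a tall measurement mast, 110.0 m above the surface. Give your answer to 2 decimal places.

Log law: V(z) ∝ ln(z/z₀), so V₂/V₁ = ln(z₂/z₀) / ln(z₁/z₀).
ln(110.0/0.00091) = 11.7025, ln(10.0/0.00091) = 9.3047
V₂ = 28.2 × 11.7025/9.3047 = 28.2 × 1.2577 = 35.4674 knots

35.47 knots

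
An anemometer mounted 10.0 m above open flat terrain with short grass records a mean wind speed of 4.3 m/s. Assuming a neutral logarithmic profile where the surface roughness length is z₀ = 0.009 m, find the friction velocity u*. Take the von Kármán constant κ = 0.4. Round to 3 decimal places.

u* ≈ 0.245 m/s

Log law: V(z) = (u*/κ) · ln(z/z₀) ⇒ u* = κ · V / ln(z/z₀)
u* = 0.4 × 4.3 / ln(10.0/0.009) = 0.4 × 4.3 / 7.0131
   = 1.7200 / 7.0131 = 0.2453 m/s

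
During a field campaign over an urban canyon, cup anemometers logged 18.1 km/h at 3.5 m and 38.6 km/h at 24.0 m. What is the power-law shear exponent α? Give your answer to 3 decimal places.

α ≈ 0.393

Power law: V₂/V₁ = (z₂/z₁)^α ⇒ α = ln(V₂/V₁) / ln(z₂/z₁)
α = ln(38.6/18.1) / ln(24.0/3.5) = ln(2.1326) / ln(6.8571)
  = 0.75734 / 1.92529 = 0.39336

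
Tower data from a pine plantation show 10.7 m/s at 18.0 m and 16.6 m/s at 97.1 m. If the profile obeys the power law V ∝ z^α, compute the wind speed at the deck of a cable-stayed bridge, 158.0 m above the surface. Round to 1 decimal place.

First find α: α = ln(V₂/V₁)/ln(z₂/z₁) = ln(16.6/10.7)/ln(97.1/18.0) = 0.43916/1.68537 = 0.2606
Extrapolate from 97.1 m to 158.0 m: V₃ = 16.6 × (158.0/97.1)^0.2606 = 16.6 × 1.1353 = 18.8453 m/s

18.8 m/s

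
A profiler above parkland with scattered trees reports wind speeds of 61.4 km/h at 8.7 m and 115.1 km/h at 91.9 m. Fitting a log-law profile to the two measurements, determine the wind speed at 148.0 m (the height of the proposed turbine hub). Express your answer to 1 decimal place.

Log law: V ∝ ln(z/z₀). From the pair, with r = V₁/V₂ = 0.53345,
ln z₀ = (ln z₁ − r·ln z₂)/(1 − r) = (2.1633 − 0.53345×4.5207)/0.46655 = -0.5321 → z₀ = 0.5874 m
V₃ = V₁ · ln(z₃/z₀)/ln(z₁/z₀) = 61.4 × 5.5293/2.6954 = 125.9547 km/h

126.0 km/h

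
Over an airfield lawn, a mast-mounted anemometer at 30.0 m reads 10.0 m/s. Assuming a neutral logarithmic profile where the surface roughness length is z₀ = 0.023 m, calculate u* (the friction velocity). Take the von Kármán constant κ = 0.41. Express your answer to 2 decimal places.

Log law: V(z) = (u*/κ) · ln(z/z₀) ⇒ u* = κ · V / ln(z/z₀)
u* = 0.41 × 10.0 / ln(30.0/0.023) = 0.41 × 10.0 / 7.1735
   = 4.1000 / 7.1735 = 0.5716 m/s

u* ≈ 0.57 m/s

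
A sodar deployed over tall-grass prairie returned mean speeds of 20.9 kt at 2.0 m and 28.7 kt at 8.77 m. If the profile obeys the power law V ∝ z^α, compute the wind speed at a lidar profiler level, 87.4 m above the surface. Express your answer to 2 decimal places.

47.00 kt

First find α: α = ln(V₂/V₁)/ln(z₂/z₁) = ln(28.7/20.9)/ln(8.77/2.0) = 0.31715/1.47819 = 0.2146
Extrapolate from 8.77 m to 87.4 m: V₃ = 28.7 × (87.4/8.77)^0.2146 = 28.7 × 1.6377 = 47.0018 kt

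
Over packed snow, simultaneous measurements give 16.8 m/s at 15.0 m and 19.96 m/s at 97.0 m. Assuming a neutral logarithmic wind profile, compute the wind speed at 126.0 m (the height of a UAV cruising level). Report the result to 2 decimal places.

20.40 m/s

Log law: V ∝ ln(z/z₀). From the pair, with r = V₁/V₂ = 0.84168,
ln z₀ = (ln z₁ − r·ln z₂)/(1 − r) = (2.7081 − 0.84168×4.5747)/0.15832 = -7.2160 → z₀ = 0.0007348 m
V₃ = V₁ · ln(z₃/z₀)/ln(z₁/z₀) = 16.8 × 12.0523/9.9240 = 20.4028 m/s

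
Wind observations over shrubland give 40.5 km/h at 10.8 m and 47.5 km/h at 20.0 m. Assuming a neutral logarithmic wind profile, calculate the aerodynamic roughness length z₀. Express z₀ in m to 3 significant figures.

z₀ ≈ 0.306 m

Log law: V(z) ∝ ln(z/z₀). With r = V₁/V₂ = 40.5/47.5 = 0.85263,
r · ln(z₂/z₀) = ln(z₁/z₀) ⇒ ln z₀ = (ln z₁ − r·ln z₂)/(1 − r)
ln z₀ = (2.37955 − 0.85263×2.99573) / 0.14737 = -1.1855
z₀ = exp(-1.1855) = 0.3056 m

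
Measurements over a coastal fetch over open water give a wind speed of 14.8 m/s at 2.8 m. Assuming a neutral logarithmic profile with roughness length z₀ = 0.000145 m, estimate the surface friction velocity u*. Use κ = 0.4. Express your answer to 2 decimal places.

Log law: V(z) = (u*/κ) · ln(z/z₀) ⇒ u* = κ · V / ln(z/z₀)
u* = 0.4 × 14.8 / ln(2.8/0.000145) = 0.4 × 14.8 / 9.8684
   = 5.9200 / 9.8684 = 0.5999 m/s

u* ≈ 0.60 m/s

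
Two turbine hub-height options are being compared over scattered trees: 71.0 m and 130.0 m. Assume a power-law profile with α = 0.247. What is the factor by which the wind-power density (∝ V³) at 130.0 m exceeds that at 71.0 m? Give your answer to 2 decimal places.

1.57

Speed ratio: V_B/V_A = (z_B/z_A)^α = (130.0/71.0)^0.247 = (1.8310)^0.247 = 1.16114
Power-density ratio: P_B/P_A = (V_B/V_A)³ = (1.16114)³ = 1.56549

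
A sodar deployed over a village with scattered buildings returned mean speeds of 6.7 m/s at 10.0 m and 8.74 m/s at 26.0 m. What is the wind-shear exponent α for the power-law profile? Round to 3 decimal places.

Power law: V₂/V₁ = (z₂/z₁)^α ⇒ α = ln(V₂/V₁) / ln(z₂/z₁)
α = ln(8.74/6.7) / ln(26.0/10.0) = ln(1.3045) / ln(2.6000)
  = 0.26580 / 0.95551 = 0.27818

α ≈ 0.278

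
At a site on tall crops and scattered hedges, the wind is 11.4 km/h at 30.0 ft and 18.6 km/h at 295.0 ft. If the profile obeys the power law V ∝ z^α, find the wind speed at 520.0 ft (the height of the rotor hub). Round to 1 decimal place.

21.0 km/h

First find α: α = ln(V₂/V₁)/ln(z₂/z₁) = ln(18.6/11.4)/ln(295.0/30.0) = 0.48955/2.28578 = 0.2142
Extrapolate from 295.0 ft to 520.0 ft: V₃ = 18.6 × (520.0/295.0)^0.2142 = 18.6 × 1.1291 = 21.0009 km/h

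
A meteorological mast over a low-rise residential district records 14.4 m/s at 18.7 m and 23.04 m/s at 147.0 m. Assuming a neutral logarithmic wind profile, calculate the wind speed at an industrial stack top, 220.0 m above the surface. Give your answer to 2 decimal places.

24.73 m/s

Log law: V ∝ ln(z/z₀). From the pair, with r = V₁/V₂ = 0.62500,
ln z₀ = (ln z₁ − r·ln z₂)/(1 − r) = (2.9285 − 0.62500×4.9904)/0.37500 = -0.5080 → z₀ = 0.6017 m
V₃ = V₁ · ln(z₃/z₀)/ln(z₁/z₀) = 14.4 × 5.9016/3.4365 = 24.7295 m/s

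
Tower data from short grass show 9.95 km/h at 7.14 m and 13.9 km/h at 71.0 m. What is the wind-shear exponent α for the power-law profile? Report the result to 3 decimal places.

α ≈ 0.146

Power law: V₂/V₁ = (z₂/z₁)^α ⇒ α = ln(V₂/V₁) / ln(z₂/z₁)
α = ln(13.9/9.95) / ln(71.0/7.14) = ln(1.3970) / ln(9.9440)
  = 0.33432 / 2.29697 = 0.14555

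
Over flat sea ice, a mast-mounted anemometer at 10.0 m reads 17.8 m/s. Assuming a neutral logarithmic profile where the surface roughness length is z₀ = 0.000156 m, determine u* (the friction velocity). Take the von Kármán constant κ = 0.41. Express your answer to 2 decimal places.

Log law: V(z) = (u*/κ) · ln(z/z₀) ⇒ u* = κ · V / ln(z/z₀)
u* = 0.41 × 17.8 / ln(10.0/0.000156) = 0.41 × 17.8 / 11.0682
   = 7.2980 / 11.0682 = 0.6594 m/s

u* ≈ 0.66 m/s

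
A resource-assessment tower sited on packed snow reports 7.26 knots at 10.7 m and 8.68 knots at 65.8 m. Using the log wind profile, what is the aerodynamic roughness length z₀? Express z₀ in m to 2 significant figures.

Log law: V(z) ∝ ln(z/z₀). With r = V₁/V₂ = 7.26/8.68 = 0.83641,
r · ln(z₂/z₀) = ln(z₁/z₀) ⇒ ln z₀ = (ln z₁ − r·ln z₂)/(1 − r)
ln z₀ = (2.37024 − 0.83641×4.18662) / 0.16359 = -6.9163
z₀ = exp(-6.9163) = 0.0009915 m

z₀ ≈ 0.00099 m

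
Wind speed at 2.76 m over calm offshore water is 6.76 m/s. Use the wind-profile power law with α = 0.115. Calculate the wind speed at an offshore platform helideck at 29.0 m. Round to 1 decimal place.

8.9 m/s

Power-law profile: V₂ = V₁ · (z₂/z₁)^α
V₂ = 6.76 × (29.0/2.76)^0.115 = 6.76 × (10.5072)^0.115
    = 6.76 × 1.3106 = 8.8597 m/s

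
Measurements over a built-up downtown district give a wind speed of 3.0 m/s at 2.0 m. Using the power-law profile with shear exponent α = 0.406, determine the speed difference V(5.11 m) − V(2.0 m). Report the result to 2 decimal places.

Power law: V₂ = V₁ · (z₂/z₁)^α = 3.0 × (2.5550)^0.406 = 4.3906 m/s
ΔV = 4.3906 − 3.0 = 1.3906 m/s

1.39 m/s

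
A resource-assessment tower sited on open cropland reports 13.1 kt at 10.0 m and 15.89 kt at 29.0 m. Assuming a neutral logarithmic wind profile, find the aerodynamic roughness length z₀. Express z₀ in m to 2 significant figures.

z₀ ≈ 0.067 m

Log law: V(z) ∝ ln(z/z₀). With r = V₁/V₂ = 13.1/15.89 = 0.82442,
r · ln(z₂/z₀) = ln(z₁/z₀) ⇒ ln z₀ = (ln z₁ − r·ln z₂)/(1 − r)
ln z₀ = (2.30259 − 0.82442×3.36730) / 0.17558 = -2.6966
z₀ = exp(-2.6966) = 0.06743 m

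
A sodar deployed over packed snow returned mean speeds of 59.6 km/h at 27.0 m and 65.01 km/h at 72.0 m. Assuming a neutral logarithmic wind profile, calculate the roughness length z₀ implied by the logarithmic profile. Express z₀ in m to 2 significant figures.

z₀ ≈ 0.00055 m

Log law: V(z) ∝ ln(z/z₀). With r = V₁/V₂ = 59.6/65.01 = 0.91678,
r · ln(z₂/z₀) = ln(z₁/z₀) ⇒ ln z₀ = (ln z₁ − r·ln z₂)/(1 − r)
ln z₀ = (3.29584 − 0.91678×4.27667) / 0.08322 = -7.5096
z₀ = exp(-7.5096) = 0.0005478 m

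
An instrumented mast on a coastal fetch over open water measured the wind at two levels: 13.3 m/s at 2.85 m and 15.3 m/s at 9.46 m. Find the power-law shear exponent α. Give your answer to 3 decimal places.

α ≈ 0.117

Power law: V₂/V₁ = (z₂/z₁)^α ⇒ α = ln(V₂/V₁) / ln(z₂/z₁)
α = ln(15.3/13.3) / ln(9.46/2.85) = ln(1.1504) / ln(3.3193)
  = 0.14009 / 1.19975 = 0.11676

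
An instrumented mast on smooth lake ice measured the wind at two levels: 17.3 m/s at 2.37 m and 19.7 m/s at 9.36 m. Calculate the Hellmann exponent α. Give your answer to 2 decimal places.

Power law: V₂/V₁ = (z₂/z₁)^α ⇒ α = ln(V₂/V₁) / ln(z₂/z₁)
α = ln(19.7/17.3) / ln(9.36/2.37) = ln(1.1387) / ln(3.9494)
  = 0.12991 / 1.37356 = 0.09458

α ≈ 0.09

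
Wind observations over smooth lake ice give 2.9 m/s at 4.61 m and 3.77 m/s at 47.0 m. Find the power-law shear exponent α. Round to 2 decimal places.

Power law: V₂/V₁ = (z₂/z₁)^α ⇒ α = ln(V₂/V₁) / ln(z₂/z₁)
α = ln(3.77/2.9) / ln(47.0/4.61) = ln(1.3000) / ln(10.1952)
  = 0.26236 / 2.32192 = 0.11299

α ≈ 0.11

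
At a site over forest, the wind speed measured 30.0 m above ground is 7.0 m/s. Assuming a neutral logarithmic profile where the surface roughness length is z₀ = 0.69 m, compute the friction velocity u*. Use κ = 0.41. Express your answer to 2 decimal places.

Log law: V(z) = (u*/κ) · ln(z/z₀) ⇒ u* = κ · V / ln(z/z₀)
u* = 0.41 × 7.0 / ln(30.0/0.69) = 0.41 × 7.0 / 3.7723
   = 2.8700 / 3.7723 = 0.7608 m/s

u* ≈ 0.76 m/s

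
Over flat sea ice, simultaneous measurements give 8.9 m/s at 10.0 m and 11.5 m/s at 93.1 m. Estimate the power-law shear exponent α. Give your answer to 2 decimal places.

α ≈ 0.11

Power law: V₂/V₁ = (z₂/z₁)^α ⇒ α = ln(V₂/V₁) / ln(z₂/z₁)
α = ln(11.5/8.9) / ln(93.1/10.0) = ln(1.2921) / ln(9.3100)
  = 0.25630 / 2.23109 = 0.11487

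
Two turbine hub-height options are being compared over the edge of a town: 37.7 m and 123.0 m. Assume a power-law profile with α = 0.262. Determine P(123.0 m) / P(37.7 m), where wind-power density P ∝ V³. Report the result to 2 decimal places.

2.53

Speed ratio: V_B/V_A = (z_B/z_A)^α = (123.0/37.7)^0.262 = (3.2626)^0.262 = 1.36318
Power-density ratio: P_B/P_A = (V_B/V_A)³ = (1.36318)³ = 2.53315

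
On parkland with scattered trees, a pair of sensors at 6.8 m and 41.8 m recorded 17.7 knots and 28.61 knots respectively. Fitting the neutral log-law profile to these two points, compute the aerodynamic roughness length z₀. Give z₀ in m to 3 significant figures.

Log law: V(z) ∝ ln(z/z₀). With r = V₁/V₂ = 17.7/28.61 = 0.61866,
r · ln(z₂/z₀) = ln(z₁/z₀) ⇒ ln z₀ = (ln z₁ − r·ln z₂)/(1 − r)
ln z₀ = (1.91692 − 0.61866×3.73290) / 0.38134 = -1.0292
z₀ = exp(-1.0292) = 0.3573 m

z₀ ≈ 0.357 m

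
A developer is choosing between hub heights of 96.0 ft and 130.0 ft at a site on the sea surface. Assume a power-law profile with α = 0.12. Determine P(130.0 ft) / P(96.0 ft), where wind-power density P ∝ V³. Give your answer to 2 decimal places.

Speed ratio: V_B/V_A = (z_B/z_A)^α = (130.0/96.0)^0.12 = (1.3542)^0.12 = 1.03705
Power-density ratio: P_B/P_A = (V_B/V_A)³ = (1.03705)³ = 1.11533

1.12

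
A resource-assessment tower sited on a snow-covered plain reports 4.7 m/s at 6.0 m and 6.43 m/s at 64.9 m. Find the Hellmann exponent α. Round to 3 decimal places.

α ≈ 0.132

Power law: V₂/V₁ = (z₂/z₁)^α ⇒ α = ln(V₂/V₁) / ln(z₂/z₁)
α = ln(6.43/4.7) / ln(64.9/6.0) = ln(1.3681) / ln(10.8167)
  = 0.31341 / 2.38109 = 0.13163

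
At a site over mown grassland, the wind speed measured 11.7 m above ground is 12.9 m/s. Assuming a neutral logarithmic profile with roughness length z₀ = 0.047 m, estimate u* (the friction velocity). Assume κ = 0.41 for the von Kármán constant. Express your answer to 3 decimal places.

u* ≈ 0.959 m/s

Log law: V(z) = (u*/κ) · ln(z/z₀) ⇒ u* = κ · V / ln(z/z₀)
u* = 0.41 × 12.9 / ln(11.7/0.047) = 0.41 × 12.9 / 5.5172
   = 5.2890 / 5.5172 = 0.9586 m/s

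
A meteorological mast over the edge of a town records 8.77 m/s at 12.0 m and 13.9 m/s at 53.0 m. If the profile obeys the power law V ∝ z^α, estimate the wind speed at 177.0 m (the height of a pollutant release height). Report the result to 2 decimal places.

20.20 m/s

First find α: α = ln(V₂/V₁)/ln(z₂/z₁) = ln(13.9/8.77)/ln(53.0/12.0) = 0.46055/1.48539 = 0.3101
Extrapolate from 53.0 m to 177.0 m: V₃ = 13.9 × (177.0/53.0)^0.3101 = 13.9 × 1.4534 = 20.2018 m/s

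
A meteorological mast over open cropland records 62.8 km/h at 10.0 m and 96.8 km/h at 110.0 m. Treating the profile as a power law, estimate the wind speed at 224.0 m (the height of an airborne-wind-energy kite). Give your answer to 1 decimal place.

110.1 km/h

First find α: α = ln(V₂/V₁)/ln(z₂/z₁) = ln(96.8/62.8)/ln(110.0/10.0) = 0.43269/2.39790 = 0.1804
Extrapolate from 110.0 m to 224.0 m: V₃ = 96.8 × (224.0/110.0)^0.1804 = 96.8 × 1.1369 = 110.0544 km/h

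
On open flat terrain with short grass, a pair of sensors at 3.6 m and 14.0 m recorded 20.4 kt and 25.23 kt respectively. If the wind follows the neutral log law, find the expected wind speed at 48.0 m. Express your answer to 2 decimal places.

Log law: V ∝ ln(z/z₀). From the pair, with r = V₁/V₂ = 0.80856,
ln z₀ = (ln z₁ − r·ln z₂)/(1 − r) = (1.2809 − 0.80856×2.6391)/0.19144 = -4.4552 → z₀ = 0.01162 m
V₃ = V₁ · ln(z₃/z₀)/ln(z₁/z₀) = 20.4 × 8.3264/5.7362 = 29.6120 kt

29.61 kt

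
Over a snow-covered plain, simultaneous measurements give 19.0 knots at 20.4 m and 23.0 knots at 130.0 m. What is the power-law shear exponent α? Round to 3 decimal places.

Power law: V₂/V₁ = (z₂/z₁)^α ⇒ α = ln(V₂/V₁) / ln(z₂/z₁)
α = ln(23.0/19.0) / ln(130.0/20.4) = ln(1.2105) / ln(6.3725)
  = 0.19106 / 1.85200 = 0.10316

α ≈ 0.103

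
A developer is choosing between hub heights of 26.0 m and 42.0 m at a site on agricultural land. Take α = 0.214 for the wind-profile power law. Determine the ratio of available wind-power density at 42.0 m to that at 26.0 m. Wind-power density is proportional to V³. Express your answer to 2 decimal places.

Speed ratio: V_B/V_A = (z_B/z_A)^α = (42.0/26.0)^0.214 = (1.6154)^0.214 = 1.10808
Power-density ratio: P_B/P_A = (V_B/V_A)³ = (1.10808)³ = 1.36055

1.36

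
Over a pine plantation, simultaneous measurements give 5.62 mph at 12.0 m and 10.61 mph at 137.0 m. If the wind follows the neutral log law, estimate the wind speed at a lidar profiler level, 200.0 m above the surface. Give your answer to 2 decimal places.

11.39 mph

Log law: V ∝ ln(z/z₀). From the pair, with r = V₁/V₂ = 0.52969,
ln z₀ = (ln z₁ − r·ln z₂)/(1 − r) = (2.4849 − 0.52969×4.9200)/0.47031 = -0.2576 → z₀ = 0.7729 m
V₃ = V₁ · ln(z₃/z₀)/ln(z₁/z₀) = 5.62 × 5.5559/2.7425 = 11.3853 mph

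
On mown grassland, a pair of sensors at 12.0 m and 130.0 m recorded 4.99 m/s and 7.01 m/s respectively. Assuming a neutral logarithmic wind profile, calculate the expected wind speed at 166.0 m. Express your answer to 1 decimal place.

7.2 m/s

Log law: V ∝ ln(z/z₀). From the pair, with r = V₁/V₂ = 0.71184,
ln z₀ = (ln z₁ − r·ln z₂)/(1 − r) = (2.4849 − 0.71184×4.8675)/0.28816 = -3.4009 → z₀ = 0.03334 m
V₃ = V₁ · ln(z₃/z₀)/ln(z₁/z₀) = 4.99 × 8.5129/5.8858 = 7.2172 m/s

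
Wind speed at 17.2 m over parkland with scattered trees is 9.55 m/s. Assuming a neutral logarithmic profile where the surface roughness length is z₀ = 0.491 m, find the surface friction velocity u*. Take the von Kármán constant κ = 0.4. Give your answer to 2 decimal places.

Log law: V(z) = (u*/κ) · ln(z/z₀) ⇒ u* = κ · V / ln(z/z₀)
u* = 0.4 × 9.55 / ln(17.2/0.491) = 0.4 × 9.55 / 3.5562
   = 3.8200 / 3.5562 = 1.0742 m/s

u* ≈ 1.07 m/s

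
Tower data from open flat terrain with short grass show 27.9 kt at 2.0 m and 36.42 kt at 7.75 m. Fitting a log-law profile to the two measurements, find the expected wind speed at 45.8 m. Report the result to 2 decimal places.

47.59 kt

Log law: V ∝ ln(z/z₀). From the pair, with r = V₁/V₂ = 0.76606,
ln z₀ = (ln z₁ − r·ln z₂)/(1 − r) = (0.6931 − 0.76606×2.0477)/0.23394 = -3.7425 → z₀ = 0.02369 m
V₃ = V₁ · ln(z₃/z₀)/ln(z₁/z₀) = 27.9 × 7.5668/4.4357 = 47.5946 kt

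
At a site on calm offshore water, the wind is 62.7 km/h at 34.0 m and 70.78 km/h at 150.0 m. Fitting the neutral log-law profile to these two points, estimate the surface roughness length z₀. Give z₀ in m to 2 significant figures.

Log law: V(z) ∝ ln(z/z₀). With r = V₁/V₂ = 62.7/70.78 = 0.88584,
r · ln(z₂/z₀) = ln(z₁/z₀) ⇒ ln z₀ = (ln z₁ − r·ln z₂)/(1 − r)
ln z₀ = (3.52636 − 0.88584×5.01064) / 0.11416 = -7.9915
z₀ = exp(-7.9915) = 0.0003383 m

z₀ ≈ 0.00034 m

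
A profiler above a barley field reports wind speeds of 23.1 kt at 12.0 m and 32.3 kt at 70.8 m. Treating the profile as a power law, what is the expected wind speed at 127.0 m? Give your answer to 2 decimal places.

First find α: α = ln(V₂/V₁)/ln(z₂/z₁) = ln(32.3/23.1)/ln(70.8/12.0) = 0.33523/1.77495 = 0.1889
Extrapolate from 70.8 m to 127.0 m: V₃ = 32.3 × (127.0/70.8)^0.1889 = 32.3 × 1.1167 = 36.0688 kt

36.07 kt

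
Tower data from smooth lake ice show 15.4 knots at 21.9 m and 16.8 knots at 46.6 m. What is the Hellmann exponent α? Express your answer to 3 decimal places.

Power law: V₂/V₁ = (z₂/z₁)^α ⇒ α = ln(V₂/V₁) / ln(z₂/z₁)
α = ln(16.8/15.4) / ln(46.6/21.9) = ln(1.0909) / ln(2.1279)
  = 0.08701 / 0.75511 = 0.11523

α ≈ 0.115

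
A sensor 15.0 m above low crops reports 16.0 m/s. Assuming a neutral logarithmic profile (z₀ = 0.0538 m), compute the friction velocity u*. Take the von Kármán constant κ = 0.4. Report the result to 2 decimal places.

Log law: V(z) = (u*/κ) · ln(z/z₀) ⇒ u* = κ · V / ln(z/z₀)
u* = 0.4 × 16.0 / ln(15.0/0.0538) = 0.4 × 16.0 / 5.6305
   = 6.4000 / 5.6305 = 1.1367 m/s

u* ≈ 1.14 m/s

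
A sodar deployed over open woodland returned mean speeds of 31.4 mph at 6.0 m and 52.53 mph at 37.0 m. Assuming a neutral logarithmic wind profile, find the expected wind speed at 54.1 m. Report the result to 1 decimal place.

56.9 mph

Log law: V ∝ ln(z/z₀). From the pair, with r = V₁/V₂ = 0.59775,
ln z₀ = (ln z₁ − r·ln z₂)/(1 − r) = (1.7918 − 0.59775×3.6109)/0.40225 = -0.9116 → z₀ = 0.4019 m
V₃ = V₁ · ln(z₃/z₀)/ln(z₁/z₀) = 31.4 × 4.9024/2.7033 = 56.9428 mph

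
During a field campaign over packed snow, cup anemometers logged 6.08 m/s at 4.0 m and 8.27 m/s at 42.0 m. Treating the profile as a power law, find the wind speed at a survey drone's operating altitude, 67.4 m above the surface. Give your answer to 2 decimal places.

First find α: α = ln(V₂/V₁)/ln(z₂/z₁) = ln(8.27/6.08)/ln(42.0/4.0) = 0.30763/2.35138 = 0.1308
Extrapolate from 42.0 m to 67.4 m: V₃ = 8.27 × (67.4/42.0)^0.1308 = 8.27 × 1.0638 = 8.7979 m/s

8.80 m/s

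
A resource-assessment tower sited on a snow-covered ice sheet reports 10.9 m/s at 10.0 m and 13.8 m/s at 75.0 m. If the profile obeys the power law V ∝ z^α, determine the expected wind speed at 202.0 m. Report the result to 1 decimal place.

First find α: α = ln(V₂/V₁)/ln(z₂/z₁) = ln(13.8/10.9)/ln(75.0/10.0) = 0.23591/2.01490 = 0.1171
Extrapolate from 75.0 m to 202.0 m: V₃ = 13.8 × (202.0/75.0)^0.1171 = 13.8 × 1.1230 = 15.4974 m/s

15.5 m/s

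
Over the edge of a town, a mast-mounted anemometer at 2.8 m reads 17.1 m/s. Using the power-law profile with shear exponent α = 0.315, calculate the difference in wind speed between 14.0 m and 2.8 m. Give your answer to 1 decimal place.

Power law: V₂ = V₁ · (z₂/z₁)^α = 17.1 × (5.0000)^0.315 = 28.3904 m/s
ΔV = 28.3904 − 17.1 = 11.2904 m/s

11.3 m/s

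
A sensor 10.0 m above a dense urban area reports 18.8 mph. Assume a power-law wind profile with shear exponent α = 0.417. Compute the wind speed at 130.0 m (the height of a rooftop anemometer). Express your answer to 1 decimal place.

54.8 mph

Power-law profile: V₂ = V₁ · (z₂/z₁)^α
V₂ = 18.8 × (130.0/10.0)^0.417 = 18.8 × (13.0000)^0.417
    = 18.8 × 2.9142 = 54.7863 mph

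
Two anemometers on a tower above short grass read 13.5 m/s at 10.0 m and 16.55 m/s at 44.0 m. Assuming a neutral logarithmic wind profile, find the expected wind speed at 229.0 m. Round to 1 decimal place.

Log law: V ∝ ln(z/z₀). From the pair, with r = V₁/V₂ = 0.81571,
ln z₀ = (ln z₁ − r·ln z₂)/(1 − r) = (2.3026 − 0.81571×3.7842)/0.18429 = -4.2553 → z₀ = 0.01419 m
V₃ = V₁ · ln(z₃/z₀)/ln(z₁/z₀) = 13.5 × 9.6891/6.5579 = 19.9457 m/s

19.9 m/s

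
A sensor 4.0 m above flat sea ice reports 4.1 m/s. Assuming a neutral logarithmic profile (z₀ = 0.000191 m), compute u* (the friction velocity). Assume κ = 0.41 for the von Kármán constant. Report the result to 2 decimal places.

Log law: V(z) = (u*/κ) · ln(z/z₀) ⇒ u* = κ · V / ln(z/z₀)
u* = 0.41 × 4.1 / ln(4.0/0.000191) = 0.41 × 4.1 / 9.9495
   = 1.6810 / 9.9495 = 0.1690 m/s

u* ≈ 0.17 m/s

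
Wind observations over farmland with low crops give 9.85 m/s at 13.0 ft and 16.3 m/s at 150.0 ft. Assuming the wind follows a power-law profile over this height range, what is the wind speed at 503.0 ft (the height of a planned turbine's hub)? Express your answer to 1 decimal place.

20.9 m/s

First find α: α = ln(V₂/V₁)/ln(z₂/z₁) = ln(16.3/9.85)/ln(150.0/13.0) = 0.50369/2.44569 = 0.2060
Extrapolate from 150.0 ft to 503.0 ft: V₃ = 16.3 × (503.0/150.0)^0.2060 = 16.3 × 1.2830 = 20.9127 m/s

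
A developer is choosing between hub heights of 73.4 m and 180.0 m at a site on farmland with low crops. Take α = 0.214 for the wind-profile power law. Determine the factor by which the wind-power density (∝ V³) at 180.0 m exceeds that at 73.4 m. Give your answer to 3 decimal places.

1.779

Speed ratio: V_B/V_A = (z_B/z_A)^α = (180.0/73.4)^0.214 = (2.4523)^0.214 = 1.21163
Power-density ratio: P_B/P_A = (V_B/V_A)³ = (1.21163)³ = 1.77872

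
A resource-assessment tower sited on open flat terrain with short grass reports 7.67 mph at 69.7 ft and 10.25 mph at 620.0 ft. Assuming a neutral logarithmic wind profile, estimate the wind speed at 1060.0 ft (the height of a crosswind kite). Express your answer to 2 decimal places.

Log law: V ∝ ln(z/z₀). From the pair, with r = V₁/V₂ = 0.74829,
ln z₀ = (ln z₁ − r·ln z₂)/(1 − r) = (4.2442 − 0.74829×6.4297)/0.25171 = -2.2531 → z₀ = 0.1051 ft
V₃ = V₁ · ln(z₃/z₀)/ln(z₁/z₀) = 7.67 × 9.2191/6.4973 = 10.8831 mph

10.88 mph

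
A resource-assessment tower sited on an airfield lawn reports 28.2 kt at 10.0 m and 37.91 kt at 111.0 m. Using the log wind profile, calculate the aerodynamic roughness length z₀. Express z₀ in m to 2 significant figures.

Log law: V(z) ∝ ln(z/z₀). With r = V₁/V₂ = 28.2/37.91 = 0.74387,
r · ln(z₂/z₀) = ln(z₁/z₀) ⇒ ln z₀ = (ln z₁ − r·ln z₂)/(1 − r)
ln z₀ = (2.30259 − 0.74387×4.70953) / 0.25613 = -4.6877
z₀ = exp(-4.6877) = 0.009208 m

z₀ ≈ 0.0092 m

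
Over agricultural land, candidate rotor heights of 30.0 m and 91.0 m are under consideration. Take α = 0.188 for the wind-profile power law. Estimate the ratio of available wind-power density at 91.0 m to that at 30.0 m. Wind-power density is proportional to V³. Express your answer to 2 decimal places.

1.87

Speed ratio: V_B/V_A = (z_B/z_A)^α = (91.0/30.0)^0.188 = (3.0333)^0.188 = 1.23197
Power-density ratio: P_B/P_A = (V_B/V_A)³ = (1.23197)³ = 1.86983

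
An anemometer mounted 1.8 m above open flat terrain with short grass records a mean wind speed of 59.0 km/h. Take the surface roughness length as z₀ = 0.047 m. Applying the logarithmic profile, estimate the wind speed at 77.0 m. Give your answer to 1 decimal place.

119.8 km/h

Log law: V(z) ∝ ln(z/z₀), so V₂/V₁ = ln(z₂/z₀) / ln(z₁/z₀).
ln(77.0/0.047) = 7.4014, ln(1.8/0.047) = 3.6454
V₂ = 59.0 × 7.4014/3.6454 = 59.0 × 2.0303 = 119.7904 km/h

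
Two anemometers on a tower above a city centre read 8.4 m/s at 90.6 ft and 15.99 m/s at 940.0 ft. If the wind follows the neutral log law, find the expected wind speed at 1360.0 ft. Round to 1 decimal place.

17.2 m/s

Log law: V ∝ ln(z/z₀). From the pair, with r = V₁/V₂ = 0.52533,
ln z₀ = (ln z₁ − r·ln z₂)/(1 − r) = (4.5065 − 0.52533×6.8459)/0.47467 = 1.9174 → z₀ = 6.803 ft
V₃ = V₁ · ln(z₃/z₀)/ln(z₁/z₀) = 8.4 × 5.2979/2.5891 = 17.1883 m/s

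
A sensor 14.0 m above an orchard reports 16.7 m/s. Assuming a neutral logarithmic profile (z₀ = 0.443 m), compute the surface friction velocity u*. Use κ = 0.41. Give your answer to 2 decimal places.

Log law: V(z) = (u*/κ) · ln(z/z₀) ⇒ u* = κ · V / ln(z/z₀)
u* = 0.41 × 16.7 / ln(14.0/0.443) = 0.41 × 16.7 / 3.4532
   = 6.8470 / 3.4532 = 1.9828 m/s

u* ≈ 1.98 m/s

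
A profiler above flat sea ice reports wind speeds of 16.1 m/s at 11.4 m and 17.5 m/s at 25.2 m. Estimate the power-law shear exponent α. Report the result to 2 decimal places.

α ≈ 0.11

Power law: V₂/V₁ = (z₂/z₁)^α ⇒ α = ln(V₂/V₁) / ln(z₂/z₁)
α = ln(17.5/16.1) / ln(25.2/11.4) = ln(1.0870) / ln(2.2105)
  = 0.08338 / 0.79323 = 0.10512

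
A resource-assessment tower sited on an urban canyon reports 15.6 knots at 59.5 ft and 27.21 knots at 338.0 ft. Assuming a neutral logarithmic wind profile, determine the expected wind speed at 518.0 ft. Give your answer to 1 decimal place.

30.1 knots

Log law: V ∝ ln(z/z₀). From the pair, with r = V₁/V₂ = 0.57332,
ln z₀ = (ln z₁ − r·ln z₂)/(1 − r) = (4.0860 − 0.57332×5.8230)/0.42668 = 1.7519 → z₀ = 5.766 ft
V₃ = V₁ · ln(z₃/z₀)/ln(z₁/z₀) = 15.6 × 4.4980/2.3340 = 30.0635 knots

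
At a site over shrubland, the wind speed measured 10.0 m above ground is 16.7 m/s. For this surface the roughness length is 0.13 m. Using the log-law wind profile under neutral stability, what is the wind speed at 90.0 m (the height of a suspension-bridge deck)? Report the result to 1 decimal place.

25.1 m/s

Log law: V(z) ∝ ln(z/z₀), so V₂/V₁ = ln(z₂/z₀) / ln(z₁/z₀).
ln(90.0/0.13) = 6.5400, ln(10.0/0.13) = 4.3428
V₂ = 16.7 × 6.5400/4.3428 = 16.7 × 1.5059 = 25.1493 m/s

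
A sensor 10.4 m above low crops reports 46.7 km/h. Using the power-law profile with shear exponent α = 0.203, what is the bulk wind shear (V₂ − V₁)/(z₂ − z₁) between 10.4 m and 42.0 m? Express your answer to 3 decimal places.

Power law: V₂ = V₁ · (z₂/z₁)^α = 46.7 × (4.0385)^0.203 = 61.9981 km/h
ΔV/Δz = (61.9981 − 46.7)/(42.0 − 10.4) = 15.2981/31.6000 = 0.48412 km/h/m

0.484 km/h/m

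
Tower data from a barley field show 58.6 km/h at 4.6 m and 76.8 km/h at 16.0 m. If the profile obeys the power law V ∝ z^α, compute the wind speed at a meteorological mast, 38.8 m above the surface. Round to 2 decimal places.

93.08 km/h

First find α: α = ln(V₂/V₁)/ln(z₂/z₁) = ln(76.8/58.6)/ln(16.0/4.6) = 0.27047/1.24653 = 0.2170
Extrapolate from 16.0 m to 38.8 m: V₃ = 76.8 × (38.8/16.0)^0.2170 = 76.8 × 1.2119 = 93.0755 km/h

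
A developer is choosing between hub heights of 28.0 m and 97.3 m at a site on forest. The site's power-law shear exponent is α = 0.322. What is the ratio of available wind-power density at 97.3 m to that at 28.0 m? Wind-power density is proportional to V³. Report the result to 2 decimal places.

3.33

Speed ratio: V_B/V_A = (z_B/z_A)^α = (97.3/28.0)^0.322 = (3.4750)^0.322 = 1.49344
Power-density ratio: P_B/P_A = (V_B/V_A)³ = (1.49344)³ = 3.33091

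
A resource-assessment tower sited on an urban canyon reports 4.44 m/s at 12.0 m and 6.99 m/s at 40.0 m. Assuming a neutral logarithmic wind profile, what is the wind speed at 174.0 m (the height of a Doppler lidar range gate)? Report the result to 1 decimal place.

10.1 m/s

Log law: V ∝ ln(z/z₀). From the pair, with r = V₁/V₂ = 0.63519,
ln z₀ = (ln z₁ − r·ln z₂)/(1 − r) = (2.4849 − 0.63519×3.6889)/0.36481 = 0.3886 → z₀ = 1.475 m
V₃ = V₁ · ln(z₃/z₀)/ln(z₁/z₀) = 4.44 × 4.7705/2.0963 = 10.1038 m/s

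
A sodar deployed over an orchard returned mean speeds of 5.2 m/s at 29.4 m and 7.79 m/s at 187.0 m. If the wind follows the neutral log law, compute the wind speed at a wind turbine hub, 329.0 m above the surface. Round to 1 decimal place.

8.6 m/s

Log law: V ∝ ln(z/z₀). From the pair, with r = V₁/V₂ = 0.66752,
ln z₀ = (ln z₁ − r·ln z₂)/(1 − r) = (3.3810 − 0.66752×5.2311)/0.33248 = -0.3335 → z₀ = 0.7164 m
V₃ = V₁ · ln(z₃/z₀)/ln(z₁/z₀) = 5.2 × 6.1296/3.7145 = 8.5809 m/s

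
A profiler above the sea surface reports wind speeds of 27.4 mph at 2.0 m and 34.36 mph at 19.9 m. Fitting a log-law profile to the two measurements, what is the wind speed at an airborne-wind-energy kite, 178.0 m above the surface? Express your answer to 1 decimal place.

Log law: V ∝ ln(z/z₀). From the pair, with r = V₁/V₂ = 0.79744,
ln z₀ = (ln z₁ − r·ln z₂)/(1 − r) = (0.6931 − 0.79744×2.9907)/0.20256 = -8.3519 → z₀ = 0.0002359 m
V₃ = V₁ · ln(z₃/z₀)/ln(z₁/z₀) = 27.4 × 13.5337/9.0450 = 40.9974 mph

41.0 mph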